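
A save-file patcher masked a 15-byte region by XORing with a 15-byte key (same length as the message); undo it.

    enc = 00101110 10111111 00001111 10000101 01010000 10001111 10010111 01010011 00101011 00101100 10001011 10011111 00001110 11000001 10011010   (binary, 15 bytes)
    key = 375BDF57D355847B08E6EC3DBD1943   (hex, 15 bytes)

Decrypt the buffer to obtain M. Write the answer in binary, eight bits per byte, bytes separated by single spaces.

XOR is its own inverse, so applying the key byte-wise gives the result directly.
00101110 ⊕ 00110111 = 00011001
10111111 ⊕ 01011011 = 11100100
00001111 ⊕ 11011111 = 11010000
10000101 ⊕ 01010111 = 11010010
01010000 ⊕ 11010011 = 10000011
10001111 ⊕ 01010101 = 11011010
10010111 ⊕ 10000100 = 00010011
01010011 ⊕ 01111011 = 00101000
00101011 ⊕ 00001000 = 00100011
00101100 ⊕ 11100110 = 11001010
10001011 ⊕ 11101100 = 01100111
10011111 ⊕ 00111101 = 10100010
00001110 ⊕ 10111101 = 10110011
11000001 ⊕ 00011001 = 11011000
10011010 ⊕ 01000011 = 11011001

00011001 11100100 11010000 11010010 10000011 11011010 00010011 00101000 00100011 11001010 01100111 10100010 10110011 11011000 11011001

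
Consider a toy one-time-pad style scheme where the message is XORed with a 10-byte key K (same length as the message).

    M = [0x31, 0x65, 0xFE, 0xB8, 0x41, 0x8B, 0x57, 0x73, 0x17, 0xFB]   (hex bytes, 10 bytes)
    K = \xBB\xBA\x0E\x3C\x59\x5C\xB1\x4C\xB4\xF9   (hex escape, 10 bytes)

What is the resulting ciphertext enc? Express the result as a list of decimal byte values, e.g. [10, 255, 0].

31 xor bb = 8a
65 xor ba = df
fe xor 0e = f0
b8 xor 3c = 84
41 xor 59 = 18
8b xor 5c = d7
57 xor b1 = e6
73 xor 4c = 3f
17 xor b4 = a3
fb xor f9 = 02

[138, 223, 240, 132, 24, 215, 230, 63, 163, 2]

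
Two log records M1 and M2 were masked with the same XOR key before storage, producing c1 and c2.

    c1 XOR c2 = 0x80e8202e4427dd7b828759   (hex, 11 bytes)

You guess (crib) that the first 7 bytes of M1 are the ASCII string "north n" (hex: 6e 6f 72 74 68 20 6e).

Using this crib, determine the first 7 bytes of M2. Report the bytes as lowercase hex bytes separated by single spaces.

Since c1 ⊕ c2 = M1 ⊕ M2, XORing with the guessed M1 bytes yields the corresponding M2 bytes: M2 = (c1 ⊕ c2) ⊕ M1.
80 ⊕ 6e = ee
e8 ⊕ 6f = 87
20 ⊕ 72 = 52
2e ⊕ 74 = 5a
44 ⊕ 68 = 2c
27 ⊕ 20 = 07
dd ⊕ 6e = b3

ee 87 52 5a 2c 07 b3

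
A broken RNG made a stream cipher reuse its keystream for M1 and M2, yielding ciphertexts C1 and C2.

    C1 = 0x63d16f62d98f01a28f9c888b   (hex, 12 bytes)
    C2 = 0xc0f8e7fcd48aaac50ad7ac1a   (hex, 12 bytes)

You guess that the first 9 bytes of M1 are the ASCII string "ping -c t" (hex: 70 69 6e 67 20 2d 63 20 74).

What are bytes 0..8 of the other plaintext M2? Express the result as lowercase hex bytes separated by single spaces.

First, C1 ⊕ C2 = (M1 ⊕ K) ⊕ (M2 ⊕ K) = M1 ⊕ M2, so the key drops out. Then M2 = (M1 ⊕ M2) ⊕ M1 over the first 9 bytes.
byte 0: (63 ⊕ c0) ⊕ 70 = a3 ⊕ 70 = d3
byte 1: (d1 ⊕ f8) ⊕ 69 = 29 ⊕ 69 = 40
byte 2: (6f ⊕ e7) ⊕ 6e = 88 ⊕ 6e = e6
byte 3: (62 ⊕ fc) ⊕ 67 = 9e ⊕ 67 = f9
byte 4: (d9 ⊕ d4) ⊕ 20 = 0d ⊕ 20 = 2d
byte 5: (8f ⊕ 8a) ⊕ 2d = 05 ⊕ 2d = 28
byte 6: (01 ⊕ aa) ⊕ 63 = ab ⊕ 63 = c8
byte 7: (a2 ⊕ c5) ⊕ 20 = 67 ⊕ 20 = 47
byte 8: (8f ⊕ 0a) ⊕ 74 = 85 ⊕ 74 = f1

d3 40 e6 f9 2d 28 c8 47 f1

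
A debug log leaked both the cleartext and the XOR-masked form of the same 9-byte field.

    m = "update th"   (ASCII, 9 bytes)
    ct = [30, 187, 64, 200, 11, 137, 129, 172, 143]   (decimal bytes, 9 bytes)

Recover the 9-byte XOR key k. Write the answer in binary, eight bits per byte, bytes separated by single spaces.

01101011 11001011 00100100 10101001 01111111 11101100 10100001 11011000 11100111

Since ct = m ⊕ k, XORing both sides with m gives k = m ⊕ ct.
75 xor 1e = 6b
70 xor bb = cb
64 xor 40 = 24
61 xor c8 = a9
74 xor 0b = 7f
65 xor 89 = ec
20 xor 81 = a1
74 xor ac = d8
68 xor 8f = e7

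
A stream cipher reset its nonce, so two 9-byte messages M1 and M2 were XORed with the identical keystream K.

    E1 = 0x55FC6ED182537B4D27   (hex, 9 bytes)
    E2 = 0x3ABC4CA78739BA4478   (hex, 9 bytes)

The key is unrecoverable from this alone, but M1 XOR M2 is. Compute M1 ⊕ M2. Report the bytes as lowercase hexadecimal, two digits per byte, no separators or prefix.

E1 ⊕ E2 = (M1 ⊕ K) ⊕ (M2 ⊕ K) = M1 ⊕ M2 — the shared key cancels under XOR.
55 ⊕ 3a = 6f
fc ⊕ bc = 40
6e ⊕ 4c = 22
d1 ⊕ a7 = 76
82 ⊕ 87 = 05
53 ⊕ 39 = 6a
7b ⊕ ba = c1
4d ⊕ 44 = 09
27 ⊕ 78 = 5f

6f402276056ac1095f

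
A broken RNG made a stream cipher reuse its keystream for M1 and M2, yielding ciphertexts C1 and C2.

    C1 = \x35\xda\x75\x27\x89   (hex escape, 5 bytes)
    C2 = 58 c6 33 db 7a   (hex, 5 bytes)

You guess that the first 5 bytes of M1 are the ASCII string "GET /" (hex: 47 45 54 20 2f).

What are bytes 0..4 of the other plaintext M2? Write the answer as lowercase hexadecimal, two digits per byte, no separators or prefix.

First, C1 ⊕ C2 = (M1 ⊕ K) ⊕ (M2 ⊕ K) = M1 ⊕ M2, so the key drops out. Then M2 = (M1 ⊕ M2) ⊕ M1 over the first 5 bytes.
byte 0: (35 ⊕ 58) ⊕ 47 = 6d ⊕ 47 = 2a
byte 1: (da ⊕ c6) ⊕ 45 = 1c ⊕ 45 = 59
byte 2: (75 ⊕ 33) ⊕ 54 = 46 ⊕ 54 = 12
byte 3: (27 ⊕ db) ⊕ 20 = fc ⊕ 20 = dc
byte 4: (89 ⊕ 7a) ⊕ 2f = f3 ⊕ 2f = dc

2a5912dcdc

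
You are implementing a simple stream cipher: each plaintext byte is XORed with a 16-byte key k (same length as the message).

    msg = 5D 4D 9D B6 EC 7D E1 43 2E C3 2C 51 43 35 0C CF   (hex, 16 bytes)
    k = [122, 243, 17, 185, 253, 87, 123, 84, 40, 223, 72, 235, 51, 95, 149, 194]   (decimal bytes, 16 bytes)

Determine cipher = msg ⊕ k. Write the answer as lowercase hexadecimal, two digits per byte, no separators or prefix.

27be8c0f112a9a17061c64ba706a990d

 93 ^ 122 =  39
 77 ^ 243 = 190
157 ^  17 = 140
182 ^ 185 =  15
236 ^ 253 =  17
125 ^  87 =  42
225 ^ 123 = 154
 67 ^  84 =  23
 46 ^  40 =   6
195 ^ 223 =  28
 44 ^  72 = 100
 81 ^ 235 = 186
 67 ^  51 = 112
 53 ^  95 = 106
 12 ^ 149 = 153
207 ^ 194 =  13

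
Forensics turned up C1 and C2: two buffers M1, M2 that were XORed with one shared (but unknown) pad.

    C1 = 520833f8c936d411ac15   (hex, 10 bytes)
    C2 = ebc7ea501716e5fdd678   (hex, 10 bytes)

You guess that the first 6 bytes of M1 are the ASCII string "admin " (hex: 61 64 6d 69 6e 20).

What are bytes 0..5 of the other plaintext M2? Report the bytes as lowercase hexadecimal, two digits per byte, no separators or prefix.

d8abb4c1b000

First, C1 ⊕ C2 = (M1 ⊕ K) ⊕ (M2 ⊕ K) = M1 ⊕ M2, so the key drops out. Then M2 = (M1 ⊕ M2) ⊕ M1 over the first 6 bytes.
byte 0: (52 XOR eb) XOR 61 = b9 XOR 61 = d8
byte 1: (08 XOR c7) XOR 64 = cf XOR 64 = ab
byte 2: (33 XOR ea) XOR 6d = d9 XOR 6d = b4
byte 3: (f8 XOR 50) XOR 69 = a8 XOR 69 = c1
byte 4: (c9 XOR 17) XOR 6e = de XOR 6e = b0
byte 5: (36 XOR 16) XOR 20 = 20 XOR 20 = 00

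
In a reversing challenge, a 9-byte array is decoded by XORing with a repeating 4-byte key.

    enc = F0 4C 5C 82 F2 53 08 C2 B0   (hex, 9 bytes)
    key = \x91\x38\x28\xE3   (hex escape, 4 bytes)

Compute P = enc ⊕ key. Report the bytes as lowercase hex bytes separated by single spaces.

61 74 74 61 63 6b 20 21 21

The 4-byte key repeats, so the effective keystream is 91 38 28 e3 91 38 28 e3 91.
byte 0: f0 ^ 91 = 61
byte 1: 4c ^ 38 = 74
byte 2: 5c ^ 28 = 74
byte 3: 82 ^ e3 = 61
byte 4: f2 ^ 91 = 63
byte 5: 53 ^ 38 = 6b
byte 6: 08 ^ 28 = 20
byte 7: c2 ^ e3 = 21
byte 8: b0 ^ 91 = 21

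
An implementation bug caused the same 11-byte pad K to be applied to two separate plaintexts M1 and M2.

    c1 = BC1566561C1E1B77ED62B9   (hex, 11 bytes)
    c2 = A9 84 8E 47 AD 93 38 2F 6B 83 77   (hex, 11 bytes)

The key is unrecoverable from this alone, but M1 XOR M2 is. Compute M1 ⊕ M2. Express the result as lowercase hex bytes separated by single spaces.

c1 ⊕ c2 = (M1 ⊕ K) ⊕ (M2 ⊕ K) = M1 ⊕ M2 — the shared key cancels under XOR.
bc xor a9 = 15
15 xor 84 = 91
66 xor 8e = e8
56 xor 47 = 11
1c xor ad = b1
1e xor 93 = 8d
1b xor 38 = 23
77 xor 2f = 58
ed xor 6b = 86
62 xor 83 = e1
b9 xor 77 = ce

15 91 e8 11 b1 8d 23 58 86 e1 ce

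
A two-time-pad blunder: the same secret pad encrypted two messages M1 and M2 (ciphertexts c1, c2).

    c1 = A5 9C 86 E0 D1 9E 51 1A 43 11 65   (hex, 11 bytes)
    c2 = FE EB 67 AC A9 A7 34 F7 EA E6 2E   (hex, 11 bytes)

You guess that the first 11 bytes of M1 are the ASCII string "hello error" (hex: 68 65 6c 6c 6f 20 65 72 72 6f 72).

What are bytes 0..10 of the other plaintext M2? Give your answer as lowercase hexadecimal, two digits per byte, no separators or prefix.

First, c1 ⊕ c2 = (M1 ⊕ K) ⊕ (M2 ⊕ K) = M1 ⊕ M2, so the key drops out. Then M2 = (M1 ⊕ M2) ⊕ M1 over the first 11 bytes.
byte 0: (a5 ^ fe) ^ 68 = 5b ^ 68 = 33
byte 1: (9c ^ eb) ^ 65 = 77 ^ 65 = 12
byte 2: (86 ^ 67) ^ 6c = e1 ^ 6c = 8d
byte 3: (e0 ^ ac) ^ 6c = 4c ^ 6c = 20
byte 4: (d1 ^ a9) ^ 6f = 78 ^ 6f = 17
byte 5: (9e ^ a7) ^ 20 = 39 ^ 20 = 19
byte 6: (51 ^ 34) ^ 65 = 65 ^ 65 = 00
byte 7: (1a ^ f7) ^ 72 = ed ^ 72 = 9f
byte 8: (43 ^ ea) ^ 72 = a9 ^ 72 = db
byte 9: (11 ^ e6) ^ 6f = f7 ^ 6f = 98
byte 10: (65 ^ 2e) ^ 72 = 4b ^ 72 = 39

33128d201719009fdb9839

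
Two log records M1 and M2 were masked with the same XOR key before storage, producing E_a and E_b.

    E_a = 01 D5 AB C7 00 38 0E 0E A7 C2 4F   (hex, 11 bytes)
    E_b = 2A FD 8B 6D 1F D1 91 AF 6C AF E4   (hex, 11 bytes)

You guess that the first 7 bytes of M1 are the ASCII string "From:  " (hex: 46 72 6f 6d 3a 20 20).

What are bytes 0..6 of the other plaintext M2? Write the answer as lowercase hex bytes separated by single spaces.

6d 5a 4f c7 25 c9 bf

First, E_a ⊕ E_b = (M1 ⊕ K) ⊕ (M2 ⊕ K) = M1 ⊕ M2, so the key drops out. Then M2 = (M1 ⊕ M2) ⊕ M1 over the first 7 bytes.
byte 0: (01 ⊕ 2a) ⊕ 46 = 2b ⊕ 46 = 6d
byte 1: (d5 ⊕ fd) ⊕ 72 = 28 ⊕ 72 = 5a
byte 2: (ab ⊕ 8b) ⊕ 6f = 20 ⊕ 6f = 4f
byte 3: (c7 ⊕ 6d) ⊕ 6d = aa ⊕ 6d = c7
byte 4: (00 ⊕ 1f) ⊕ 3a = 1f ⊕ 3a = 25
byte 5: (38 ⊕ d1) ⊕ 20 = e9 ⊕ 20 = c9
byte 6: (0e ⊕ 91) ⊕ 20 = 9f ⊕ 20 = bf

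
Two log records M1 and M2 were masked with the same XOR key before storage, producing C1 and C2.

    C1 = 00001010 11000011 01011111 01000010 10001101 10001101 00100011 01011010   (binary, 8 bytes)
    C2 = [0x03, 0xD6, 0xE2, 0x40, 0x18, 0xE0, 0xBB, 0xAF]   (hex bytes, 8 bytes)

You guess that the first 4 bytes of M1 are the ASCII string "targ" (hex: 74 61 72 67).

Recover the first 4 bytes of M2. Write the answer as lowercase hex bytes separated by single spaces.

7d 74 cf 65

First, C1 ⊕ C2 = (M1 ⊕ K) ⊕ (M2 ⊕ K) = M1 ⊕ M2, so the key drops out. Then M2 = (M1 ⊕ M2) ⊕ M1 over the first 4 bytes.
byte 0: (0a ^ 03) ^ 74 = 09 ^ 74 = 7d
byte 1: (c3 ^ d6) ^ 61 = 15 ^ 61 = 74
byte 2: (5f ^ e2) ^ 72 = bd ^ 72 = cf
byte 3: (42 ^ 40) ^ 67 = 02 ^ 67 = 65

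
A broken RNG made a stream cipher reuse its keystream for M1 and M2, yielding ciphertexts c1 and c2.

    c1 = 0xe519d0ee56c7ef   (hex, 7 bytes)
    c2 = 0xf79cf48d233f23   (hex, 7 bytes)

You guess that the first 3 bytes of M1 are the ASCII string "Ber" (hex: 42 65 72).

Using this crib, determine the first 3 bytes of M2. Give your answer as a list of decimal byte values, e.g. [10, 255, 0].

[80, 224, 86]

First, c1 ⊕ c2 = (M1 ⊕ K) ⊕ (M2 ⊕ K) = M1 ⊕ M2, so the key drops out. Then M2 = (M1 ⊕ M2) ⊕ M1 over the first 3 bytes.
byte 0: (e5 ⊕ f7) ⊕ 42 = 12 ⊕ 42 = 50
byte 1: (19 ⊕ 9c) ⊕ 65 = 85 ⊕ 65 = e0
byte 2: (d0 ⊕ f4) ⊕ 72 = 24 ⊕ 72 = 56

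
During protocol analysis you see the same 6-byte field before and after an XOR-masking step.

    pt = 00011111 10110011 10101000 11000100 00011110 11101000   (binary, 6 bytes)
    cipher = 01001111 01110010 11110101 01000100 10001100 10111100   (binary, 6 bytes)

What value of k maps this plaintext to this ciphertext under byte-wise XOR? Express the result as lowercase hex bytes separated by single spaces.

50 c1 5d 80 92 54

Since cipher = pt ⊕ k, XORing both sides with pt gives k = pt ⊕ cipher.
1f xor 4f = 50
b3 xor 72 = c1
a8 xor f5 = 5d
c4 xor 44 = 80
1e xor 8c = 92
e8 xor bc = 54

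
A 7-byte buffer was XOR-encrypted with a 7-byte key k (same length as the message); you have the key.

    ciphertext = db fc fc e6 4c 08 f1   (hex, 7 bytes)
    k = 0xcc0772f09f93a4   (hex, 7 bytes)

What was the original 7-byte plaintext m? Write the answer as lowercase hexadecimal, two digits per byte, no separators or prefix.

17fb8e16d39b55

byte 0: db ⊕ cc = 17
byte 1: fc ⊕ 07 = fb
byte 2: fc ⊕ 72 = 8e
byte 3: e6 ⊕ f0 = 16
byte 4: 4c ⊕ 9f = d3
byte 5: 08 ⊕ 93 = 9b
byte 6: f1 ⊕ a4 = 55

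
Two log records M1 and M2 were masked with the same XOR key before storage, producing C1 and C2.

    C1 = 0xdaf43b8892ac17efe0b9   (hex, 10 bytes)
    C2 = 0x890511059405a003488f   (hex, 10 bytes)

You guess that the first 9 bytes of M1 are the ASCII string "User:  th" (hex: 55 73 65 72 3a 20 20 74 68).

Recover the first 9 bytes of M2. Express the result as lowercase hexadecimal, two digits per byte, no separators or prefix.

06824fff3c899798c0

First, C1 ⊕ C2 = (M1 ⊕ K) ⊕ (M2 ⊕ K) = M1 ⊕ M2, so the key drops out. Then M2 = (M1 ⊕ M2) ⊕ M1 over the first 9 bytes.
byte 0: (da ⊕ 89) ⊕ 55 = 53 ⊕ 55 = 06
byte 1: (f4 ⊕ 05) ⊕ 73 = f1 ⊕ 73 = 82
byte 2: (3b ⊕ 11) ⊕ 65 = 2a ⊕ 65 = 4f
byte 3: (88 ⊕ 05) ⊕ 72 = 8d ⊕ 72 = ff
byte 4: (92 ⊕ 94) ⊕ 3a = 06 ⊕ 3a = 3c
byte 5: (ac ⊕ 05) ⊕ 20 = a9 ⊕ 20 = 89
byte 6: (17 ⊕ a0) ⊕ 20 = b7 ⊕ 20 = 97
byte 7: (ef ⊕ 03) ⊕ 74 = ec ⊕ 74 = 98
byte 8: (e0 ⊕ 48) ⊕ 68 = a8 ⊕ 68 = c0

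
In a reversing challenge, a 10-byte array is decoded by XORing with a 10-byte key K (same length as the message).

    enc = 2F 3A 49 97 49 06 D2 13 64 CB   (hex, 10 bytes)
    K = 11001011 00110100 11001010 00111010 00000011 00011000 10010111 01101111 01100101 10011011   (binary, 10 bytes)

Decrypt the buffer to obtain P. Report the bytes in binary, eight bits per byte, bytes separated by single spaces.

XOR is its own inverse, so applying the key byte-wise gives the result directly.
00101111 ^ 11001011 = 11100100
00111010 ^ 00110100 = 00001110
01001001 ^ 11001010 = 10000011
10010111 ^ 00111010 = 10101101
01001001 ^ 00000011 = 01001010
00000110 ^ 00011000 = 00011110
11010010 ^ 10010111 = 01000101
00010011 ^ 01101111 = 01111100
01100100 ^ 01100101 = 00000001
11001011 ^ 10011011 = 01010000

11100100 00001110 10000011 10101101 01001010 00011110 01000101 01111100 00000001 01010000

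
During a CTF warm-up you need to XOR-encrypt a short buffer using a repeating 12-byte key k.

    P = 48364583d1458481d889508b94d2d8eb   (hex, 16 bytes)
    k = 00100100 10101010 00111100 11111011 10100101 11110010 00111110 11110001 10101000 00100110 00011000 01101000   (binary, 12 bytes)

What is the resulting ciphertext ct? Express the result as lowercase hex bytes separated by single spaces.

The 12-byte key repeats, so the effective keystream is 24 aa 3c fb a5 f2 3e f1 a8 26 18 68 24 aa 3c fb.
byte 0: 48 ^ 24 = 6c
byte 1: 36 ^ aa = 9c
byte 2: 45 ^ 3c = 79
byte 3: 83 ^ fb = 78
byte 4: d1 ^ a5 = 74
byte 5: 45 ^ f2 = b7
byte 6: 84 ^ 3e = ba
byte 7: 81 ^ f1 = 70
byte 8: d8 ^ a8 = 70
byte 9: 89 ^ 26 = af
byte 10: 50 ^ 18 = 48
byte 11: 8b ^ 68 = e3
byte 12: 94 ^ 24 = b0
byte 13: d2 ^ aa = 78
byte 14: d8 ^ 3c = e4
byte 15: eb ^ fb = 10

6c 9c 79 78 74 b7 ba 70 70 af 48 e3 b0 78 e4 10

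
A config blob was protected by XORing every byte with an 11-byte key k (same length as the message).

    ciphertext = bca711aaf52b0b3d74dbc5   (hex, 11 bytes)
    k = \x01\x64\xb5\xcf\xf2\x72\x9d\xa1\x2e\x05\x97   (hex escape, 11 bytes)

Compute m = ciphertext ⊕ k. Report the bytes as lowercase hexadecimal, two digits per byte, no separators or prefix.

bc xor 01 = bd
a7 xor 64 = c3
11 xor b5 = a4
aa xor cf = 65
f5 xor f2 = 07
2b xor 72 = 59
0b xor 9d = 96
3d xor a1 = 9c
74 xor 2e = 5a
db xor 05 = de
c5 xor 97 = 52

bdc3a4650759969c5ade52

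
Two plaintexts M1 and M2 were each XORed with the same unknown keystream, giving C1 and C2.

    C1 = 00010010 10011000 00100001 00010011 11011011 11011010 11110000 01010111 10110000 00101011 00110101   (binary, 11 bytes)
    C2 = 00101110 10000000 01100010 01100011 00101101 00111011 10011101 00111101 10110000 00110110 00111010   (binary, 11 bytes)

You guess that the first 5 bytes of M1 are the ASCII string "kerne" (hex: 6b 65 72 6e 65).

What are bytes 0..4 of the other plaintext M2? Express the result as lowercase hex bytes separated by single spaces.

First, C1 ⊕ C2 = (M1 ⊕ K) ⊕ (M2 ⊕ K) = M1 ⊕ M2, so the key drops out. Then M2 = (M1 ⊕ M2) ⊕ M1 over the first 5 bytes.
byte 0: (12 ⊕ 2e) ⊕ 6b = 3c ⊕ 6b = 57
byte 1: (98 ⊕ 80) ⊕ 65 = 18 ⊕ 65 = 7d
byte 2: (21 ⊕ 62) ⊕ 72 = 43 ⊕ 72 = 31
byte 3: (13 ⊕ 63) ⊕ 6e = 70 ⊕ 6e = 1e
byte 4: (db ⊕ 2d) ⊕ 65 = f6 ⊕ 65 = 93

57 7d 31 1e 93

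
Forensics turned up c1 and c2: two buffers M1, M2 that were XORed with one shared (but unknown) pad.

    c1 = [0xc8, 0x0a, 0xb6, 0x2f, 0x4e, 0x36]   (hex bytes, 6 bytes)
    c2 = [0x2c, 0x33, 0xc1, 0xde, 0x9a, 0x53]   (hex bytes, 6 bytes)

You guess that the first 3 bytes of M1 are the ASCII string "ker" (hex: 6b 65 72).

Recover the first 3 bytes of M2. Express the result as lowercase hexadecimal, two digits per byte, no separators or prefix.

8f5c05

First, c1 ⊕ c2 = (M1 ⊕ K) ⊕ (M2 ⊕ K) = M1 ⊕ M2, so the key drops out. Then M2 = (M1 ⊕ M2) ⊕ M1 over the first 3 bytes.
byte 0: (c8 xor 2c) xor 6b = e4 xor 6b = 8f
byte 1: (0a xor 33) xor 65 = 39 xor 65 = 5c
byte 2: (b6 xor c1) xor 72 = 77 xor 72 = 05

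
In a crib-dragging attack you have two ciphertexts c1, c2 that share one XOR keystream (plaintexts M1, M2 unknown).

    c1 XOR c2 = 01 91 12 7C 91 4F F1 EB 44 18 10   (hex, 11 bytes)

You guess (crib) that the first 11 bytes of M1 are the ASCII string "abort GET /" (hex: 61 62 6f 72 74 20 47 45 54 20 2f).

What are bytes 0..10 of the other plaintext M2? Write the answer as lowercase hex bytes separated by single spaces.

60 f3 7d 0e e5 6f b6 ae 10 38 3f

Since c1 ⊕ c2 = M1 ⊕ M2, XORing with the guessed M1 bytes yields the corresponding M2 bytes: M2 = (c1 ⊕ c2) ⊕ M1.
01 ^ 61 = 60
91 ^ 62 = f3
12 ^ 6f = 7d
7c ^ 72 = 0e
91 ^ 74 = e5
4f ^ 20 = 6f
f1 ^ 47 = b6
eb ^ 45 = ae
44 ^ 54 = 10
18 ^ 20 = 38
10 ^ 2f = 3f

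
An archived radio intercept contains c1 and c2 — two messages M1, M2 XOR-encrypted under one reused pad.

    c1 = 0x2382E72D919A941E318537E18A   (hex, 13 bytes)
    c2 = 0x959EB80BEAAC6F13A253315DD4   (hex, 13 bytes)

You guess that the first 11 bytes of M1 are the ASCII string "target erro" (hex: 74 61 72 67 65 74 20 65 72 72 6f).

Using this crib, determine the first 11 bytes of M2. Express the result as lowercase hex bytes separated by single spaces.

c2 7d 2d 41 1e 42 db 68 e1 a4 69

First, c1 ⊕ c2 = (M1 ⊕ K) ⊕ (M2 ⊕ K) = M1 ⊕ M2, so the key drops out. Then M2 = (M1 ⊕ M2) ⊕ M1 over the first 11 bytes.
byte 0: (23 xor 95) xor 74 = b6 xor 74 = c2
byte 1: (82 xor 9e) xor 61 = 1c xor 61 = 7d
byte 2: (e7 xor b8) xor 72 = 5f xor 72 = 2d
byte 3: (2d xor 0b) xor 67 = 26 xor 67 = 41
byte 4: (91 xor ea) xor 65 = 7b xor 65 = 1e
byte 5: (9a xor ac) xor 74 = 36 xor 74 = 42
byte 6: (94 xor 6f) xor 20 = fb xor 20 = db
byte 7: (1e xor 13) xor 65 = 0d xor 65 = 68
byte 8: (31 xor a2) xor 72 = 93 xor 72 = e1
byte 9: (85 xor 53) xor 72 = d6 xor 72 = a4
byte 10: (37 xor 31) xor 6f = 06 xor 6f = 69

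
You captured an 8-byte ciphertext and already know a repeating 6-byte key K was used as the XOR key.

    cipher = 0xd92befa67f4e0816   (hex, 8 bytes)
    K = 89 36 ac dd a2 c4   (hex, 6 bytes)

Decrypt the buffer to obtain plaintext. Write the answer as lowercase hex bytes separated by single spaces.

50 1d 43 7b dd 8a 81 20

The 6-byte key repeats, so the effective keystream is 89 36 ac dd a2 c4 89 36.
byte 0: d9 ⊕ 89 = 50
byte 1: 2b ⊕ 36 = 1d
byte 2: ef ⊕ ac = 43
byte 3: a6 ⊕ dd = 7b
byte 4: 7f ⊕ a2 = dd
byte 5: 4e ⊕ c4 = 8a
byte 6: 08 ⊕ 89 = 81
byte 7: 16 ⊕ 36 = 20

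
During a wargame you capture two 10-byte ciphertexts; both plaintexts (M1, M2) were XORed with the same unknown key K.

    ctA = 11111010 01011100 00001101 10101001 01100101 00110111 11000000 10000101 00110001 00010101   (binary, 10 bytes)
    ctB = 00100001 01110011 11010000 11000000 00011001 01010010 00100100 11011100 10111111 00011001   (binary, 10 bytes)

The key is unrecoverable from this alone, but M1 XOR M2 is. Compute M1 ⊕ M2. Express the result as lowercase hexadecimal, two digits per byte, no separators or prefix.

ctA ⊕ ctB = (M1 ⊕ K) ⊕ (M2 ⊕ K) = M1 ⊕ M2 — the shared key cancels under XOR.
byte 0: 11111010 ^ 00100001 = 11011011
byte 1: 01011100 ^ 01110011 = 00101111
byte 2: 00001101 ^ 11010000 = 11011101
byte 3: 10101001 ^ 11000000 = 01101001
byte 4: 01100101 ^ 00011001 = 01111100
byte 5: 00110111 ^ 01010010 = 01100101
byte 6: 11000000 ^ 00100100 = 11100100
byte 7: 10000101 ^ 11011100 = 01011001
byte 8: 00110001 ^ 10111111 = 10001110
byte 9: 00010101 ^ 00011001 = 00001100

db2fdd697c65e4598e0c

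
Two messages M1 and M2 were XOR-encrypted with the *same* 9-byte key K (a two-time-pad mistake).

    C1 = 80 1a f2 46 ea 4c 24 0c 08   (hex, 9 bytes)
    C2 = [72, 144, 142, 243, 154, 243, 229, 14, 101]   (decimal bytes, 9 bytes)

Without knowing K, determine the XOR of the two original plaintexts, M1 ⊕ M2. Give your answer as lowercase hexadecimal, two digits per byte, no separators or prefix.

C1 ⊕ C2 = (M1 ⊕ K) ⊕ (M2 ⊕ K) = M1 ⊕ M2 — the shared key cancels under XOR.
byte 0: 80 ⊕ 48 = c8
byte 1: 1a ⊕ 90 = 8a
byte 2: f2 ⊕ 8e = 7c
byte 3: 46 ⊕ f3 = b5
byte 4: ea ⊕ 9a = 70
byte 5: 4c ⊕ f3 = bf
byte 6: 24 ⊕ e5 = c1
byte 7: 0c ⊕ 0e = 02
byte 8: 08 ⊕ 65 = 6d

c88a7cb570bfc1026d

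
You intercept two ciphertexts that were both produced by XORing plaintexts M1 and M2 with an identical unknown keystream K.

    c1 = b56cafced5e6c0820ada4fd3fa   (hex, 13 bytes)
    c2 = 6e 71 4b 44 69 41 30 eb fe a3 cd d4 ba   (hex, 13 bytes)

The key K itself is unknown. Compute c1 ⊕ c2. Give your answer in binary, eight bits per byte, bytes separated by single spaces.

11011011 00011101 11100100 10001010 10111100 10100111 11110000 01101001 11110100 01111001 10000010 00000111 01000000

c1 ⊕ c2 = (M1 ⊕ K) ⊕ (M2 ⊕ K) = M1 ⊕ M2 — the shared key cancels under XOR.
byte 0: b5 xor 6e = db
byte 1: 6c xor 71 = 1d
byte 2: af xor 4b = e4
byte 3: ce xor 44 = 8a
byte 4: d5 xor 69 = bc
byte 5: e6 xor 41 = a7
byte 6: c0 xor 30 = f0
byte 7: 82 xor eb = 69
byte 8: 0a xor fe = f4
byte 9: da xor a3 = 79
byte 10: 4f xor cd = 82
byte 11: d3 xor d4 = 07
byte 12: fa xor ba = 40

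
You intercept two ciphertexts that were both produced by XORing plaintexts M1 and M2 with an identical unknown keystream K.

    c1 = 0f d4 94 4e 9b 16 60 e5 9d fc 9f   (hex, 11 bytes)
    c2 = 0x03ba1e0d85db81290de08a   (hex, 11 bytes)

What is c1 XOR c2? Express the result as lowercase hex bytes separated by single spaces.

c1 ⊕ c2 = (M1 ⊕ K) ⊕ (M2 ⊕ K) = M1 ⊕ M2 — the shared key cancels under XOR.
0f ⊕ 03 = 0c
d4 ⊕ ba = 6e
94 ⊕ 1e = 8a
4e ⊕ 0d = 43
9b ⊕ 85 = 1e
16 ⊕ db = cd
60 ⊕ 81 = e1
e5 ⊕ 29 = cc
9d ⊕ 0d = 90
fc ⊕ e0 = 1c
9f ⊕ 8a = 15

0c 6e 8a 43 1e cd e1 cc 90 1c 15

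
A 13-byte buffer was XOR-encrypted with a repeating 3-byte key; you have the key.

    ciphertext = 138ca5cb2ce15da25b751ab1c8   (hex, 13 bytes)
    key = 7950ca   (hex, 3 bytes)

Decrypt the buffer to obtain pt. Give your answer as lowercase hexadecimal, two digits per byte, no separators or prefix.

The 3-byte key repeats, so the effective keystream is 79 50 ca 79 50 ca 79 50 ca 79 50 ca 79.
byte 0: 13 ⊕ 79 = 6a
byte 1: 8c ⊕ 50 = dc
byte 2: a5 ⊕ ca = 6f
byte 3: cb ⊕ 79 = b2
byte 4: 2c ⊕ 50 = 7c
byte 5: e1 ⊕ ca = 2b
byte 6: 5d ⊕ 79 = 24
byte 7: a2 ⊕ 50 = f2
byte 8: 5b ⊕ ca = 91
byte 9: 75 ⊕ 79 = 0c
byte 10: 1a ⊕ 50 = 4a
byte 11: b1 ⊕ ca = 7b
byte 12: c8 ⊕ 79 = b1

6adc6fb27c2b24f2910c4a7bb1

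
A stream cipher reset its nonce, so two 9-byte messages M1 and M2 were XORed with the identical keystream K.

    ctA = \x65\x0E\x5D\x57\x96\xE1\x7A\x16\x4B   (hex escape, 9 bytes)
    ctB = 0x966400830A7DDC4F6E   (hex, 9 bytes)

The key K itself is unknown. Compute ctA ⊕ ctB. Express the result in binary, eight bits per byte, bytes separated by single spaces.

ctA ⊕ ctB = (M1 ⊕ K) ⊕ (M2 ⊕ K) = M1 ⊕ M2 — the shared key cancels under XOR.
byte 0: 65 XOR 96 = f3
byte 1: 0e XOR 64 = 6a
byte 2: 5d XOR 00 = 5d
byte 3: 57 XOR 83 = d4
byte 4: 96 XOR 0a = 9c
byte 5: e1 XOR 7d = 9c
byte 6: 7a XOR dc = a6
byte 7: 16 XOR 4f = 59
byte 8: 4b XOR 6e = 25

11110011 01101010 01011101 11010100 10011100 10011100 10100110 01011001 00100101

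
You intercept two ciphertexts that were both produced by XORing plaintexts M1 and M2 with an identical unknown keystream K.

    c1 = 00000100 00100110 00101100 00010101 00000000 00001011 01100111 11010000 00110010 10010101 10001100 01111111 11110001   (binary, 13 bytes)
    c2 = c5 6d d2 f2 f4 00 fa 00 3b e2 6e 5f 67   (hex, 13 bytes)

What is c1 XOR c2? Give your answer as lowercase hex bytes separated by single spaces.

c1 4b fe e7 f4 0b 9d d0 09 77 e2 20 96

c1 ⊕ c2 = (M1 ⊕ K) ⊕ (M2 ⊕ K) = M1 ⊕ M2 — the shared key cancels under XOR.
04 ⊕ c5 = c1
26 ⊕ 6d = 4b
2c ⊕ d2 = fe
15 ⊕ f2 = e7
00 ⊕ f4 = f4
0b ⊕ 00 = 0b
67 ⊕ fa = 9d
d0 ⊕ 00 = d0
32 ⊕ 3b = 09
95 ⊕ e2 = 77
8c ⊕ 6e = e2
7f ⊕ 5f = 20
f1 ⊕ 67 = 96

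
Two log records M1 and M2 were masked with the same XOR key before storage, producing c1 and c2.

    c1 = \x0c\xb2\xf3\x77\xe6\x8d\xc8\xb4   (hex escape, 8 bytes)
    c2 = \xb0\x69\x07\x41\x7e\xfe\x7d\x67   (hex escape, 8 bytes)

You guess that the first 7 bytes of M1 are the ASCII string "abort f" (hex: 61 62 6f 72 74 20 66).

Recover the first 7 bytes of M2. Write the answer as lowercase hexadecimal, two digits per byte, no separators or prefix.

First, c1 ⊕ c2 = (M1 ⊕ K) ⊕ (M2 ⊕ K) = M1 ⊕ M2, so the key drops out. Then M2 = (M1 ⊕ M2) ⊕ M1 over the first 7 bytes.
byte 0: (0c XOR b0) XOR 61 = bc XOR 61 = dd
byte 1: (b2 XOR 69) XOR 62 = db XOR 62 = b9
byte 2: (f3 XOR 07) XOR 6f = f4 XOR 6f = 9b
byte 3: (77 XOR 41) XOR 72 = 36 XOR 72 = 44
byte 4: (e6 XOR 7e) XOR 74 = 98 XOR 74 = ec
byte 5: (8d XOR fe) XOR 20 = 73 XOR 20 = 53
byte 6: (c8 XOR 7d) XOR 66 = b5 XOR 66 = d3

ddb99b44ec53d3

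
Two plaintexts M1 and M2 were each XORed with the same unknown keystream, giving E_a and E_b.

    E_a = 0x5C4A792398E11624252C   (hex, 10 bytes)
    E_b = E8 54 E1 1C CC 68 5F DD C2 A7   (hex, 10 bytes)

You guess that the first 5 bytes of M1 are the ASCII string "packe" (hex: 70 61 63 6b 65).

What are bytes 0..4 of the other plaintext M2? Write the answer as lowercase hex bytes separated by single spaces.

c4 7f fb 54 31

First, E_a ⊕ E_b = (M1 ⊕ K) ⊕ (M2 ⊕ K) = M1 ⊕ M2, so the key drops out. Then M2 = (M1 ⊕ M2) ⊕ M1 over the first 5 bytes.
byte 0: (5c XOR e8) XOR 70 = b4 XOR 70 = c4
byte 1: (4a XOR 54) XOR 61 = 1e XOR 61 = 7f
byte 2: (79 XOR e1) XOR 63 = 98 XOR 63 = fb
byte 3: (23 XOR 1c) XOR 6b = 3f XOR 6b = 54
byte 4: (98 XOR cc) XOR 65 = 54 XOR 65 = 31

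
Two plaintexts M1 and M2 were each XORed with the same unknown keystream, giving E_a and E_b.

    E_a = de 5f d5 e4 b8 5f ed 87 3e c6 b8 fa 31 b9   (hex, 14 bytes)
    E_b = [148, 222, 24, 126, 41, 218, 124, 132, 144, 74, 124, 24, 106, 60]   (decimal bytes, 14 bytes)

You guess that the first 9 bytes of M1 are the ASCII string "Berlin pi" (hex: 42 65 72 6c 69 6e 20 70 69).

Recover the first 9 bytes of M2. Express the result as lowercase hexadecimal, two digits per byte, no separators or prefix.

08e4bff6f8ebb173c7

First, E_a ⊕ E_b = (M1 ⊕ K) ⊕ (M2 ⊕ K) = M1 ⊕ M2, so the key drops out. Then M2 = (M1 ⊕ M2) ⊕ M1 over the first 9 bytes.
byte 0: (de ⊕ 94) ⊕ 42 = 4a ⊕ 42 = 08
byte 1: (5f ⊕ de) ⊕ 65 = 81 ⊕ 65 = e4
byte 2: (d5 ⊕ 18) ⊕ 72 = cd ⊕ 72 = bf
byte 3: (e4 ⊕ 7e) ⊕ 6c = 9a ⊕ 6c = f6
byte 4: (b8 ⊕ 29) ⊕ 69 = 91 ⊕ 69 = f8
byte 5: (5f ⊕ da) ⊕ 6e = 85 ⊕ 6e = eb
byte 6: (ed ⊕ 7c) ⊕ 20 = 91 ⊕ 20 = b1
byte 7: (87 ⊕ 84) ⊕ 70 = 03 ⊕ 70 = 73
byte 8: (3e ⊕ 90) ⊕ 69 = ae ⊕ 69 = c7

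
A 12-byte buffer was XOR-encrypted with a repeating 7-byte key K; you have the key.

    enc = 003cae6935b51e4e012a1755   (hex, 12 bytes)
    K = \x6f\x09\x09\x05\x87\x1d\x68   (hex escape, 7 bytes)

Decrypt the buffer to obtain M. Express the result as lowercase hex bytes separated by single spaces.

The 7-byte key repeats, so the effective keystream is 6f 09 09 05 87 1d 68 6f 09 09 05 87.
byte 0: 00 XOR 6f = 6f
byte 1: 3c XOR 09 = 35
byte 2: ae XOR 09 = a7
byte 3: 69 XOR 05 = 6c
byte 4: 35 XOR 87 = b2
byte 5: b5 XOR 1d = a8
byte 6: 1e XOR 68 = 76
byte 7: 4e XOR 6f = 21
byte 8: 01 XOR 09 = 08
byte 9: 2a XOR 09 = 23
byte 10: 17 XOR 05 = 12
byte 11: 55 XOR 87 = d2

6f 35 a7 6c b2 a8 76 21 08 23 12 d2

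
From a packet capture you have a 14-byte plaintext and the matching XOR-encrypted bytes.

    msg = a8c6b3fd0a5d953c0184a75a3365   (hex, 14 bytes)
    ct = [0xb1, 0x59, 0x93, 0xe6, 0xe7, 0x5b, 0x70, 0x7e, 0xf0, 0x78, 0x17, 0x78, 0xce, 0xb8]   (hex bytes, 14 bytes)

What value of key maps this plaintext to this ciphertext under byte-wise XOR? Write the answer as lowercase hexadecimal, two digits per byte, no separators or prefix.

Since ct = msg ⊕ key, XORing both sides with msg gives key = msg ⊕ ct.
a8 ⊕ b1 = 19
c6 ⊕ 59 = 9f
b3 ⊕ 93 = 20
fd ⊕ e6 = 1b
0a ⊕ e7 = ed
5d ⊕ 5b = 06
95 ⊕ 70 = e5
3c ⊕ 7e = 42
01 ⊕ f0 = f1
84 ⊕ 78 = fc
a7 ⊕ 17 = b0
5a ⊕ 78 = 22
33 ⊕ ce = fd
65 ⊕ b8 = dd

199f201bed06e542f1fcb022fddd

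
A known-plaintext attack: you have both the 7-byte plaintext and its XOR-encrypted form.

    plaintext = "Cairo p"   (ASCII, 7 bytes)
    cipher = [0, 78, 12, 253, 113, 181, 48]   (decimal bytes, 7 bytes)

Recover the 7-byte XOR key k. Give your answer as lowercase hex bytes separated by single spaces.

43 2f 65 8f 1e 95 40

Since cipher = plaintext ⊕ k, XORing both sides with plaintext gives k = plaintext ⊕ cipher.
43 ⊕ 00 = 43
61 ⊕ 4e = 2f
69 ⊕ 0c = 65
72 ⊕ fd = 8f
6f ⊕ 71 = 1e
20 ⊕ b5 = 95
70 ⊕ 30 = 40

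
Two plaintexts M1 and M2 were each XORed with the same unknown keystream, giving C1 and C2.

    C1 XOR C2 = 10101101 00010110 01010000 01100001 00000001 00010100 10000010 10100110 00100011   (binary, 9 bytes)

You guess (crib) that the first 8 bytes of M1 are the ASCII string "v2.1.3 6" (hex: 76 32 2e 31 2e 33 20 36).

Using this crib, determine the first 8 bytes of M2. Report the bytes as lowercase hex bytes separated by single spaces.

db 24 7e 50 2f 27 a2 90

Since C1 ⊕ C2 = M1 ⊕ M2, XORing with the guessed M1 bytes yields the corresponding M2 bytes: M2 = (C1 ⊕ C2) ⊕ M1.
byte 0: ad xor 76 = db
byte 1: 16 xor 32 = 24
byte 2: 50 xor 2e = 7e
byte 3: 61 xor 31 = 50
byte 4: 01 xor 2e = 2f
byte 5: 14 xor 33 = 27
byte 6: 82 xor 20 = a2
byte 7: a6 xor 36 = 90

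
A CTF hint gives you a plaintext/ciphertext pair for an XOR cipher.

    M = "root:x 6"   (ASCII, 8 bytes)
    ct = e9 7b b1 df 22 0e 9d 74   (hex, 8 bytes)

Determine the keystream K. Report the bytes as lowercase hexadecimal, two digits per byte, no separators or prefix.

9b14deab1876bd42

Since ct = M ⊕ K, XORing both sides with M gives K = M ⊕ ct.
114 ⊕ 233 = 155
111 ⊕ 123 =  20
111 ⊕ 177 = 222
116 ⊕ 223 = 171
 58 ⊕  34 =  24
120 ⊕  14 = 118
 32 ⊕ 157 = 189
 54 ⊕ 116 =  66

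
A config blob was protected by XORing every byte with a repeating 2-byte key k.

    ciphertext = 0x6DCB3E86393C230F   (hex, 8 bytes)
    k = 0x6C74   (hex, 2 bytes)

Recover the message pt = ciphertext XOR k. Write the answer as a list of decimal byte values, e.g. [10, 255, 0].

The 2-byte key repeats, so the effective keystream is 6c 74 6c 74 6c 74 6c 74.
byte 0: 01101101 xor 01101100 = 00000001
byte 1: 11001011 xor 01110100 = 10111111
byte 2: 00111110 xor 01101100 = 01010010
byte 3: 10000110 xor 01110100 = 11110010
byte 4: 00111001 xor 01101100 = 01010101
byte 5: 00111100 xor 01110100 = 01001000
byte 6: 00100011 xor 01101100 = 01001111
byte 7: 00001111 xor 01110100 = 01111011

[1, 191, 82, 242, 85, 72, 79, 123]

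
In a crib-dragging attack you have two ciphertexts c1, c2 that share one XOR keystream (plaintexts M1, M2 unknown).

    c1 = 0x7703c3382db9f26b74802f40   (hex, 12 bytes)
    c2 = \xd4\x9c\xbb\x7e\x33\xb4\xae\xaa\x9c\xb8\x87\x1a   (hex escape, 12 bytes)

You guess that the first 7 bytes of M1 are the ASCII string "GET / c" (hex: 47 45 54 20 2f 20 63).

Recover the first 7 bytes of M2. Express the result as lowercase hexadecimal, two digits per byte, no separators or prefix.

First, c1 ⊕ c2 = (M1 ⊕ K) ⊕ (M2 ⊕ K) = M1 ⊕ M2, so the key drops out. Then M2 = (M1 ⊕ M2) ⊕ M1 over the first 7 bytes.
byte 0: (77 XOR d4) XOR 47 = a3 XOR 47 = e4
byte 1: (03 XOR 9c) XOR 45 = 9f XOR 45 = da
byte 2: (c3 XOR bb) XOR 54 = 78 XOR 54 = 2c
byte 3: (38 XOR 7e) XOR 20 = 46 XOR 20 = 66
byte 4: (2d XOR 33) XOR 2f = 1e XOR 2f = 31
byte 5: (b9 XOR b4) XOR 20 = 0d XOR 20 = 2d
byte 6: (f2 XOR ae) XOR 63 = 5c XOR 63 = 3f

e4da2c66312d3f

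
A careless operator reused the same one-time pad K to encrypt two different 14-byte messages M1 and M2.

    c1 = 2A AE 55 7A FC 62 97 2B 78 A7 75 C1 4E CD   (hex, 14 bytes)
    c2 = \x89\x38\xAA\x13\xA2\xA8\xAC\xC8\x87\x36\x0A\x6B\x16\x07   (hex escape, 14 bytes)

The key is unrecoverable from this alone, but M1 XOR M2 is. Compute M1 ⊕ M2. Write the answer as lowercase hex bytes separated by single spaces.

a3 96 ff 69 5e ca 3b e3 ff 91 7f aa 58 ca

c1 ⊕ c2 = (M1 ⊕ K) ⊕ (M2 ⊕ K) = M1 ⊕ M2 — the shared key cancels under XOR.
byte 0: 2a XOR 89 = a3
byte 1: ae XOR 38 = 96
byte 2: 55 XOR aa = ff
byte 3: 7a XOR 13 = 69
byte 4: fc XOR a2 = 5e
byte 5: 62 XOR a8 = ca
byte 6: 97 XOR ac = 3b
byte 7: 2b XOR c8 = e3
byte 8: 78 XOR 87 = ff
byte 9: a7 XOR 36 = 91
byte 10: 75 XOR 0a = 7f
byte 11: c1 XOR 6b = aa
byte 12: 4e XOR 16 = 58
byte 13: cd XOR 07 = ca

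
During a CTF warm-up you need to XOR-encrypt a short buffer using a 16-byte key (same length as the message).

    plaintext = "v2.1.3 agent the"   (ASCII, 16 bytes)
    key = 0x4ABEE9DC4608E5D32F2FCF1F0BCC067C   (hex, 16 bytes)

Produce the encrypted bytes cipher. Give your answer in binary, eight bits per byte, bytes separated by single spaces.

00111100 10001100 11000111 11101101 01101000 00111011 11000101 10110010 01001000 01001010 10100001 01101011 00101011 10111000 01101110 00011001

XOR is its own inverse, so applying the key byte-wise gives the result directly.
byte 0: 118 XOR  74 =  60
byte 1:  50 XOR 190 = 140
byte 2:  46 XOR 233 = 199
byte 3:  49 XOR 220 = 237
byte 4:  46 XOR  70 = 104
byte 5:  51 XOR   8 =  59
byte 6:  32 XOR 229 = 197
byte 7:  97 XOR 211 = 178
byte 8: 103 XOR  47 =  72
byte 9: 101 XOR  47 =  74
byte 10: 110 XOR 207 = 161
byte 11: 116 XOR  31 = 107
byte 12:  32 XOR  11 =  43
byte 13: 116 XOR 204 = 184
byte 14: 104 XOR   6 = 110
byte 15: 101 XOR 124 =  25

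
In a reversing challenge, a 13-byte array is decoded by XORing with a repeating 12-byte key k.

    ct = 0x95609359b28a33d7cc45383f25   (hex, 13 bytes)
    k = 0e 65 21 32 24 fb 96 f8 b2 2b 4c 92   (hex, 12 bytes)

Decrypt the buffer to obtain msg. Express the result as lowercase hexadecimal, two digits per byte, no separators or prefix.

9b05b26b9671a52f7e6e74ad2b

The 12-byte key repeats, so the effective keystream is 0e 65 21 32 24 fb 96 f8 b2 2b 4c 92 0e.
byte 0: 10010101 xor 00001110 = 10011011
byte 1: 01100000 xor 01100101 = 00000101
byte 2: 10010011 xor 00100001 = 10110010
byte 3: 01011001 xor 00110010 = 01101011
byte 4: 10110010 xor 00100100 = 10010110
byte 5: 10001010 xor 11111011 = 01110001
byte 6: 00110011 xor 10010110 = 10100101
byte 7: 11010111 xor 11111000 = 00101111
byte 8: 11001100 xor 10110010 = 01111110
byte 9: 01000101 xor 00101011 = 01101110
byte 10: 00111000 xor 01001100 = 01110100
byte 11: 00111111 xor 10010010 = 10101101
byte 12: 00100101 xor 00001110 = 00101011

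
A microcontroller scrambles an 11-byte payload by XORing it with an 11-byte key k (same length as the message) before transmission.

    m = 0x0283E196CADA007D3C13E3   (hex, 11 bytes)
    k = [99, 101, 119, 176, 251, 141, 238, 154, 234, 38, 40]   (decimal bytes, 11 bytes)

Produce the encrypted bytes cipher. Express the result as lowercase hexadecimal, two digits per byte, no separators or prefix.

XOR is its own inverse, so applying the key byte-wise gives the result directly.
byte 0: 02 XOR 63 = 61
byte 1: 83 XOR 65 = e6
byte 2: e1 XOR 77 = 96
byte 3: 96 XOR b0 = 26
byte 4: ca XOR fb = 31
byte 5: da XOR 8d = 57
byte 6: 00 XOR ee = ee
byte 7: 7d XOR 9a = e7
byte 8: 3c XOR ea = d6
byte 9: 13 XOR 26 = 35
byte 10: e3 XOR 28 = cb

61e696263157eee7d635cb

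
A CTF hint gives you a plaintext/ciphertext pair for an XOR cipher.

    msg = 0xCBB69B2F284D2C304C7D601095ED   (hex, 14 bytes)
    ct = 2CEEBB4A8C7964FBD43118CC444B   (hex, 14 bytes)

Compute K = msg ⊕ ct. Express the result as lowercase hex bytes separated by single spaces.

Since ct = msg ⊕ K, XORing both sides with msg gives K = msg ⊕ ct.
byte 0: cb ^ 2c = e7
byte 1: b6 ^ ee = 58
byte 2: 9b ^ bb = 20
byte 3: 2f ^ 4a = 65
byte 4: 28 ^ 8c = a4
byte 5: 4d ^ 79 = 34
byte 6: 2c ^ 64 = 48
byte 7: 30 ^ fb = cb
byte 8: 4c ^ d4 = 98
byte 9: 7d ^ 31 = 4c
byte 10: 60 ^ 18 = 78
byte 11: 10 ^ cc = dc
byte 12: 95 ^ 44 = d1
byte 13: ed ^ 4b = a6

e7 58 20 65 a4 34 48 cb 98 4c 78 dc d1 a6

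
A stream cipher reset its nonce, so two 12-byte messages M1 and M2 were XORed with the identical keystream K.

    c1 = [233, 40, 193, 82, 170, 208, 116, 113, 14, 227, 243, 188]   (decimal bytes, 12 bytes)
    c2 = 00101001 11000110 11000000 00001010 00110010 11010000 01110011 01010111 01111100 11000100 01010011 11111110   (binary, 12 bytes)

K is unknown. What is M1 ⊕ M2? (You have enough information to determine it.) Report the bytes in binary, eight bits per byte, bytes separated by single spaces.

11000000 11101110 00000001 01011000 10011000 00000000 00000111 00100110 01110010 00100111 10100000 01000010

c1 ⊕ c2 = (M1 ⊕ K) ⊕ (M2 ⊕ K) = M1 ⊕ M2 — the shared key cancels under XOR.
233 xor  41 = 192
 40 xor 198 = 238
193 xor 192 =   1
 82 xor  10 =  88
170 xor  50 = 152
208 xor 208 =   0
116 xor 115 =   7
113 xor  87 =  38
 14 xor 124 = 114
227 xor 196 =  39
243 xor  83 = 160
188 xor 254 =  66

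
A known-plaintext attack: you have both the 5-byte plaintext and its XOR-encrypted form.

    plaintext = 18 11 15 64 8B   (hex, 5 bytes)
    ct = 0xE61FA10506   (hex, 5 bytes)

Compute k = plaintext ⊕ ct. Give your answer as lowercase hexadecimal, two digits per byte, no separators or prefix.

fe0eb4618d

Since ct = plaintext ⊕ k, XORing both sides with plaintext gives k = plaintext ⊕ ct.
byte 0: 00011000 ^ 11100110 = 11111110
byte 1: 00010001 ^ 00011111 = 00001110
byte 2: 00010101 ^ 10100001 = 10110100
byte 3: 01100100 ^ 00000101 = 01100001
byte 4: 10001011 ^ 00000110 = 10001101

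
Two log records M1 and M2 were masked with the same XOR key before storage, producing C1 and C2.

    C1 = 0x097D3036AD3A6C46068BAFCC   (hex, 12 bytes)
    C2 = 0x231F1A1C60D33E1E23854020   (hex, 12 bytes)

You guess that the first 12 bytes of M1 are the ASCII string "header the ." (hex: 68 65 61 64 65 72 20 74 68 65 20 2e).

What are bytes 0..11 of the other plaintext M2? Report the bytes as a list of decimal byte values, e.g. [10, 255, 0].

First, C1 ⊕ C2 = (M1 ⊕ K) ⊕ (M2 ⊕ K) = M1 ⊕ M2, so the key drops out. Then M2 = (M1 ⊕ M2) ⊕ M1 over the first 12 bytes.
byte 0: (09 ^ 23) ^ 68 = 2a ^ 68 = 42
byte 1: (7d ^ 1f) ^ 65 = 62 ^ 65 = 07
byte 2: (30 ^ 1a) ^ 61 = 2a ^ 61 = 4b
byte 3: (36 ^ 1c) ^ 64 = 2a ^ 64 = 4e
byte 4: (ad ^ 60) ^ 65 = cd ^ 65 = a8
byte 5: (3a ^ d3) ^ 72 = e9 ^ 72 = 9b
byte 6: (6c ^ 3e) ^ 20 = 52 ^ 20 = 72
byte 7: (46 ^ 1e) ^ 74 = 58 ^ 74 = 2c
byte 8: (06 ^ 23) ^ 68 = 25 ^ 68 = 4d
byte 9: (8b ^ 85) ^ 65 = 0e ^ 65 = 6b
byte 10: (af ^ 40) ^ 20 = ef ^ 20 = cf
byte 11: (cc ^ 20) ^ 2e = ec ^ 2e = c2

[66, 7, 75, 78, 168, 155, 114, 44, 77, 107, 207, 194]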